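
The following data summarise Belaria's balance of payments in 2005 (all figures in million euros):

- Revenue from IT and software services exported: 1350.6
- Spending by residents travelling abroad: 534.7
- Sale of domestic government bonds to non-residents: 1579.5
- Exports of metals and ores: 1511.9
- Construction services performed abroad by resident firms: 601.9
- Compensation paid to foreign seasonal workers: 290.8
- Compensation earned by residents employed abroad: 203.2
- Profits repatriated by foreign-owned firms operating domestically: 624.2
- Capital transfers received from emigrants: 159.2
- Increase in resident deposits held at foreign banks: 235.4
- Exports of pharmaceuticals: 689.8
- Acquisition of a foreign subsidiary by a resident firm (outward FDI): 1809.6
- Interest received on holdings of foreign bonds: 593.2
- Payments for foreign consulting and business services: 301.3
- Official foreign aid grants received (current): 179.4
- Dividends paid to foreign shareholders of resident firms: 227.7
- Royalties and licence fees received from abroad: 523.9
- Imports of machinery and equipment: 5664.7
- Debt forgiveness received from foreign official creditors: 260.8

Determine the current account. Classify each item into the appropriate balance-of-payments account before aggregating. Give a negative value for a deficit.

Goods: 689.8 - 5664.7 + 1511.9 = -3463.0
Services: 601.9 - 301.3 + 523.9 - 534.7 + 1350.6 = 1640.4
Primary income: -624.2 - 290.8 + 203.2 + 593.2 - 227.7 = -346.3
Secondary income: 179.4
Current account = (-3463.0) + 1640.4 + (-346.3) + 179.4 = -1989.5
(Excluded from the current account — financial account: sale of domestic government bonds to non-residents 1579.5, increase in resident deposits held at foreign banks 235.4, acquisition of a foreign subsidiary by a resident firm (outward FDI) 1809.6; capital account: capital transfers received from emigrants 159.2, debt forgiveness received from foreign official creditors 260.8.)

-1989.5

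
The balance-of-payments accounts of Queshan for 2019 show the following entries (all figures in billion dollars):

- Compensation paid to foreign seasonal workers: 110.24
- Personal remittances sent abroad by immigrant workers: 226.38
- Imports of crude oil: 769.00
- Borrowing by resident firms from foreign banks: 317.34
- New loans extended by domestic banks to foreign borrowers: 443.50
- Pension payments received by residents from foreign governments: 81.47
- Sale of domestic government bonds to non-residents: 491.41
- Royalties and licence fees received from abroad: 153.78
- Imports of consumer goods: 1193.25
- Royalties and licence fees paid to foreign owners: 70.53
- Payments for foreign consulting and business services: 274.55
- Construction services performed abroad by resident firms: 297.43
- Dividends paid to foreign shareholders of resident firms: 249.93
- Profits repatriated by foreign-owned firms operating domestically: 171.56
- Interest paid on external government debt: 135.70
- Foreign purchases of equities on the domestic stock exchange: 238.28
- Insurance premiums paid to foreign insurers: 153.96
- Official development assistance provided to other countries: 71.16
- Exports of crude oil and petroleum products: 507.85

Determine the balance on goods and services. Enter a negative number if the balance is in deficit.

-1502.23

Goods: 507.85 - 769.00 - 1193.25 = -1454.40
Services: 297.43 - 70.53 - 153.96 - 274.55 + 153.78 = -47.83
Trade balance = -1454.40 + (-47.83) = -1502.23
(Excluded from the trade balance — primary income: compensation paid to foreign seasonal workers 110.24, dividends paid to foreign shareholders of resident firms 249.93, profits repatriated by foreign-owned firms operating domestically 171.56, interest paid on external government debt 135.70; secondary income: personal remittances sent abroad by immigrant workers 226.38, pension payments received by residents from foreign governments 81.47, official development assistance provided to other countries 71.16; financial account: borrowing by resident firms from foreign banks 317.34, new loans extended by domestic banks to foreign borrowers 443.50, sale of domestic government bonds to non-residents 491.41, foreign purchases of equities on the domestic stock exchange 238.28.)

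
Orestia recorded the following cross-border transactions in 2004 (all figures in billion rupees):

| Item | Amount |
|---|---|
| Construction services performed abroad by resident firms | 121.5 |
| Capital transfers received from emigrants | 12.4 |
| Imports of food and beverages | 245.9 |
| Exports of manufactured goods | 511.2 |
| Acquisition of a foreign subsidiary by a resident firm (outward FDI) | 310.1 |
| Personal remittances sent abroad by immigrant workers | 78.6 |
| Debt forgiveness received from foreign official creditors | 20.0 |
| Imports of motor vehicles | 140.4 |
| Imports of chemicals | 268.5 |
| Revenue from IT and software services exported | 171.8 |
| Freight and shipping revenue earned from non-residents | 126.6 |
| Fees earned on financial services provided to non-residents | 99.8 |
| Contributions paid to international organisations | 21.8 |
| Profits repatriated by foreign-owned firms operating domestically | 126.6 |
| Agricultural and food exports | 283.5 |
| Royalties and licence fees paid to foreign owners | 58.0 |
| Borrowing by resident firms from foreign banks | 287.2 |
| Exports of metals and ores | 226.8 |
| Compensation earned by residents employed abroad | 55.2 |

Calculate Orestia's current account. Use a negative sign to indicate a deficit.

656.6

Goods: 226.8 - 245.9 + 511.2 - 268.5 + 283.5 - 140.4 = 366.7
Services: 99.8 + 171.8 - 58.0 + 126.6 + 121.5 = 461.7
Primary income: 55.2 - 126.6 = -71.4
Secondary income: -21.8 - 78.6 = -100.4
Current account = 366.7 + 461.7 + (-71.4) + (-100.4) = 656.6
(Excluded from the current account — capital account: capital transfers received from emigrants 12.4, debt forgiveness received from foreign official creditors 20.0; financial account: acquisition of a foreign subsidiary by a resident firm (outward FDI) 310.1, borrowing by resident firms from foreign banks 287.2.)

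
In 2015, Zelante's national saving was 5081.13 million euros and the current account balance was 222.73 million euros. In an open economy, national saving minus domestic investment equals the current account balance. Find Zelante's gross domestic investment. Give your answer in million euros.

S - I = CA (net lending to the rest of the world).
I = S - CA = 5081.13 - 222.73 = 4858.40

4858.40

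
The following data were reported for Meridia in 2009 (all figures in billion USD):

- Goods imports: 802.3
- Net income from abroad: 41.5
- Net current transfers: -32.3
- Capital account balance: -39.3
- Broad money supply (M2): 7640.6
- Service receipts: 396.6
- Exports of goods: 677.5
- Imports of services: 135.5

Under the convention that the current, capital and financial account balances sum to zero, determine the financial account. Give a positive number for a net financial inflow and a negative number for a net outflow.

Goods balance = 677.5 - 802.3 = -124.8
Services balance = 396.6 - 135.5 = 261.1
Trade balance (goods + services) = -124.8 + 261.1 = 136.3
Net primary income = 41.5
Net secondary income = -32.3
Current account = 136.3 + 41.5 + (-32.3) = 145.5
Financial account = -(145.5 + (-39.3)) = -106.2

-106.2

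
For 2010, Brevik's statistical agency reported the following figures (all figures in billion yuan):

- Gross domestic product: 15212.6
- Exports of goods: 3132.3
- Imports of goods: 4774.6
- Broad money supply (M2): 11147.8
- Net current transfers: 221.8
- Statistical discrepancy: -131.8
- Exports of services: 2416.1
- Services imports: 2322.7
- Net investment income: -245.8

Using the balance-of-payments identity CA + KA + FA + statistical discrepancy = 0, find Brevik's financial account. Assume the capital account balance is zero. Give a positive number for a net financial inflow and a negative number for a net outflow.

1704.7

Goods balance = 3132.3 - 4774.6 = -1642.3
Services balance = 2416.1 - 2322.7 = 93.4
Trade balance (goods + services) = -1642.3 + 93.4 = -1548.9
Net primary income = -245.8
Net secondary income = 221.8
Current account = -1548.9 + (-245.8) + 221.8 = -1572.9
Financial account = -(-1572.9 + (-131.8)) = 1704.7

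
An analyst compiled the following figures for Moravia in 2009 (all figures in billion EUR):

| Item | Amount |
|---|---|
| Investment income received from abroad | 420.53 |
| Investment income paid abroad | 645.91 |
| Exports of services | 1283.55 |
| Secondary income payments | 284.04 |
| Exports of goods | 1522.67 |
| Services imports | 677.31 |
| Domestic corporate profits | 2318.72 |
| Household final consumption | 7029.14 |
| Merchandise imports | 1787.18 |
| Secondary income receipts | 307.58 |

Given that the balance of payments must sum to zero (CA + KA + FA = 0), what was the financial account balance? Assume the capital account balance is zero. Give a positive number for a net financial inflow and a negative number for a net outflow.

Goods balance = 1522.67 - 1787.18 = -264.51
Services balance = 1283.55 - 677.31 = 606.24
Trade balance (goods + services) = -264.51 + 606.24 = 341.73
Net primary income = 420.53 - 645.91 = -225.38
Net secondary income = 307.58 - 284.04 = 23.54
Current account = 341.73 + (-225.38) + 23.54 = 139.89
Financial account = -(139.89) = -139.89

-139.89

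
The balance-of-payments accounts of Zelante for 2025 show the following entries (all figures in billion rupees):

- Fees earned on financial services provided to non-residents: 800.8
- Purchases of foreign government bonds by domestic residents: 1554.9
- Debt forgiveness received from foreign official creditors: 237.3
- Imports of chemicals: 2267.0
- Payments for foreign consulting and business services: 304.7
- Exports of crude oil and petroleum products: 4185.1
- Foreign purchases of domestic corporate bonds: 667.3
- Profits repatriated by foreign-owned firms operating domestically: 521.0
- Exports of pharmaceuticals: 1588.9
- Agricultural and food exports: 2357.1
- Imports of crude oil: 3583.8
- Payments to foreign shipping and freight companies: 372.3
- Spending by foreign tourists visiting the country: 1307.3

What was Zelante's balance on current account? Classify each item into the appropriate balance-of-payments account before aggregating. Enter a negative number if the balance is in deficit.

3190.4

Goods: 2357.1 - 2267.0 + 4185.1 - 3583.8 + 1588.9 = 2280.3
Services: 1307.3 - 372.3 + 800.8 - 304.7 = 1431.1
Primary income: -521.0
Current account = 2280.3 + 1431.1 + (-521.0) = 3190.4
(Excluded from the current account — financial account: purchases of foreign government bonds by domestic residents 1554.9, foreign purchases of domestic corporate bonds 667.3; capital account: debt forgiveness received from foreign official creditors 237.3.)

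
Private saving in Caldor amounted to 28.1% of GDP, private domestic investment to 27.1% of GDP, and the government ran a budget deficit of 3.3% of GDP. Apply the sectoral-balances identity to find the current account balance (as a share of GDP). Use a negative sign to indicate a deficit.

By the sectoral-balances identity, CA = (S_private - I) + (T - G).
Private balance = 28.1 - 27.1 = 1.0
Government balance (T - G) = -3.3
CA = 1.0 + (-3.3) = -2.3

-2.3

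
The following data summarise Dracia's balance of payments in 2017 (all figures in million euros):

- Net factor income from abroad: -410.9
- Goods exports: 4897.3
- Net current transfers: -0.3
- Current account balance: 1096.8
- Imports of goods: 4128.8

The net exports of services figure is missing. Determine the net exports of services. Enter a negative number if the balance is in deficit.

739.5

Current account = goods balance + services balance + net primary income + net secondary income
Sum of the known components = 357.3
Net exports of services = CA - (known components) = 1096.8 - 357.3 = 739.5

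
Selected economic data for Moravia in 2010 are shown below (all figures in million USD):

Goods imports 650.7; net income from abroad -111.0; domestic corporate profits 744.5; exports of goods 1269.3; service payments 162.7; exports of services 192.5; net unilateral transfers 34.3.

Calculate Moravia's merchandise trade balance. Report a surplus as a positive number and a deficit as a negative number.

Goods balance = 1269.3 - 650.7 = 618.6

618.6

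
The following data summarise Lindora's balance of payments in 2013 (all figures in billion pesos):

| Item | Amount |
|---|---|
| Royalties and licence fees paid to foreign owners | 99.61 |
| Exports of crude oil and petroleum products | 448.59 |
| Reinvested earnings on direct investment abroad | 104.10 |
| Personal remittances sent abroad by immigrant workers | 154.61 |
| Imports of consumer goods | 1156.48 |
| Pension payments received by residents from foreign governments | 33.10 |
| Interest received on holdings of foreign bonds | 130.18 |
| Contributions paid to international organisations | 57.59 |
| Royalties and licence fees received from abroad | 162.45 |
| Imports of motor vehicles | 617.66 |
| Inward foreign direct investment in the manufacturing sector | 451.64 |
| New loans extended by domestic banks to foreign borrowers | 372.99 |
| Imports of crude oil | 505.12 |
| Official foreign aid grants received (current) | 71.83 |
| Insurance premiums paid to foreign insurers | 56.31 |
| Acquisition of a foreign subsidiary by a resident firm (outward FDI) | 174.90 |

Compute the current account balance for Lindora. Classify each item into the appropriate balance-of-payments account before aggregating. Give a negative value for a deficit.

-1697.13

Goods: -1156.48 + 448.59 - 617.66 - 505.12 = -1830.67
Services: 162.45 - 56.31 - 99.61 = 6.53
Primary income: 104.10 + 130.18 = 234.28
Secondary income: -154.61 - 57.59 + 71.83 + 33.10 = -107.27
Current account = (-1830.67) + 6.53 + 234.28 + (-107.27) = -1697.13
(Excluded from the current account — financial account: inward foreign direct investment in the manufacturing sector 451.64, new loans extended by domestic banks to foreign borrowers 372.99, acquisition of a foreign subsidiary by a resident firm (outward FDI) 174.90.)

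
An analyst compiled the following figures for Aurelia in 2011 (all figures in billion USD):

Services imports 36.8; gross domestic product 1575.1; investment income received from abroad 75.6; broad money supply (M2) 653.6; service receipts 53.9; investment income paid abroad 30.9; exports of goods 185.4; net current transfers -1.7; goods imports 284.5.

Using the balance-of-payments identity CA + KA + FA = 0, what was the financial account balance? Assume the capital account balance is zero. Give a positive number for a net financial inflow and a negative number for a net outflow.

39.0

Goods balance = 185.4 - 284.5 = -99.1
Services balance = 53.9 - 36.8 = 17.1
Trade balance (goods + services) = -99.1 + 17.1 = -82.0
Net primary income = 75.6 - 30.9 = 44.7
Net secondary income = -1.7
Current account = -82.0 + 44.7 + (-1.7) = -39.0
Financial account = -(-39.0) = 39.0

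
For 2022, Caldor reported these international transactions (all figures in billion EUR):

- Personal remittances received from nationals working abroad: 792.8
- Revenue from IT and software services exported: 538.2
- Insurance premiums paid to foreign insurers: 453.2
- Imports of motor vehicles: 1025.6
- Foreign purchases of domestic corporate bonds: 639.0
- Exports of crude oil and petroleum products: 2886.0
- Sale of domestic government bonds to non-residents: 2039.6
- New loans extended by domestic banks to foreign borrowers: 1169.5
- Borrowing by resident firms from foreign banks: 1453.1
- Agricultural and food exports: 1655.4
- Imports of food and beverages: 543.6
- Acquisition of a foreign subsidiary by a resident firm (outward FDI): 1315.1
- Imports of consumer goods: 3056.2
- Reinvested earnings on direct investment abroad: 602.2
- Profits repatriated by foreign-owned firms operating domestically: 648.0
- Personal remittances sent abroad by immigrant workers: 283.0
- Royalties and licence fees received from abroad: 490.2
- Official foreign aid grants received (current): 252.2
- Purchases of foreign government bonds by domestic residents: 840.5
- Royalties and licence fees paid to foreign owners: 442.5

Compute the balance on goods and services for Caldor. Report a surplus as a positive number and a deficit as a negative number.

Goods: -543.6 - 3056.2 - 1025.6 + 1655.4 + 2886.0 = -84.0
Services: -453.2 + 490.2 - 442.5 + 538.2 = 132.7
Trade balance = -84.0 + 132.7 = 48.7
(Excluded from the trade balance — secondary income: personal remittances received from nationals working abroad 792.8, personal remittances sent abroad by immigrant workers 283.0, official foreign aid grants received (current) 252.2; financial account: foreign purchases of domestic corporate bonds 639.0, sale of domestic government bonds to non-residents 2039.6, new loans extended by domestic banks to foreign borrowers 1169.5, borrowing by resident firms from foreign banks 1453.1, acquisition of a foreign subsidiary by a resident firm (outward FDI) 1315.1, purchases of foreign government bonds by domestic residents 840.5; primary income: reinvested earnings on direct investment abroad 602.2, profits repatriated by foreign-owned firms operating domestically 648.0.)

48.7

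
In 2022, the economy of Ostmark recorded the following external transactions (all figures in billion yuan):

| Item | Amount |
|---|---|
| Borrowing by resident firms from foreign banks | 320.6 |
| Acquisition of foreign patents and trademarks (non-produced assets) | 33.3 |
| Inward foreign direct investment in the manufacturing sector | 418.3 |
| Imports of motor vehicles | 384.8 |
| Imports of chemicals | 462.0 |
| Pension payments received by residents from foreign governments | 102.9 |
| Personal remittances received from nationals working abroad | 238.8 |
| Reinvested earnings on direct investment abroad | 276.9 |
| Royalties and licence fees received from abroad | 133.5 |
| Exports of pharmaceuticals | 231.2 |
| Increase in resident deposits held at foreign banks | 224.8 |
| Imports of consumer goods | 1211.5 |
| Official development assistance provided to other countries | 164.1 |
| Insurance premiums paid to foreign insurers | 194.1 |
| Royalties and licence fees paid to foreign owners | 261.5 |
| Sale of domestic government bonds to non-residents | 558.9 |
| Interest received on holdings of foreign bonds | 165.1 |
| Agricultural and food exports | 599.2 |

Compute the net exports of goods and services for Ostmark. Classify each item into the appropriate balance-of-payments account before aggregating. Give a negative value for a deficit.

Goods: -384.8 - 1211.5 + 231.2 + 599.2 - 462.0 = -1227.9
Services: -194.1 - 261.5 + 133.5 = -322.1
Trade balance = -1227.9 + (-322.1) = -1550.0
(Excluded from the trade balance — financial account: borrowing by resident firms from foreign banks 320.6, inward foreign direct investment in the manufacturing sector 418.3, increase in resident deposits held at foreign banks 224.8, sale of domestic government bonds to non-residents 558.9; capital account: acquisition of foreign patents and trademarks (non-produced assets) 33.3; secondary income: pension payments received by residents from foreign governments 102.9, personal remittances received from nationals working abroad 238.8, official development assistance provided to other countries 164.1; primary income: reinvested earnings on direct investment abroad 276.9, interest received on holdings of foreign bonds 165.1.)

-1550.0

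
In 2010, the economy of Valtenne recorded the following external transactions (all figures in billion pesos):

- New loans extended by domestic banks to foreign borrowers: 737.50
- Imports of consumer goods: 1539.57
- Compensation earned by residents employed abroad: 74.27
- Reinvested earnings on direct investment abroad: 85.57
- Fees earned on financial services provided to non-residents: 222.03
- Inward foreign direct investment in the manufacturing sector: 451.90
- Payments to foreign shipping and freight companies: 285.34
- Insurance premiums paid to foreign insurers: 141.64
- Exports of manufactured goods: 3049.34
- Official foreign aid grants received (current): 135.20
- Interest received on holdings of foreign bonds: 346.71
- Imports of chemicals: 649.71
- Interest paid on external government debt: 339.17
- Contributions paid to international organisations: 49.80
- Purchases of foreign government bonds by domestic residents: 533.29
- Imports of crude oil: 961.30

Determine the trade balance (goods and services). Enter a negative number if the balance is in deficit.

Goods: -961.30 + 3049.34 - 649.71 - 1539.57 = -101.24
Services: -141.64 + 222.03 - 285.34 = -204.95
Trade balance = -101.24 + (-204.95) = -306.19
(Excluded from the trade balance — financial account: new loans extended by domestic banks to foreign borrowers 737.50, inward foreign direct investment in the manufacturing sector 451.90, purchases of foreign government bonds by domestic residents 533.29; primary income: compensation earned by residents employed abroad 74.27, reinvested earnings on direct investment abroad 85.57, interest received on holdings of foreign bonds 346.71, interest paid on external government debt 339.17; secondary income: official foreign aid grants received (current) 135.20, contributions paid to international organisations 49.80.)

-306.19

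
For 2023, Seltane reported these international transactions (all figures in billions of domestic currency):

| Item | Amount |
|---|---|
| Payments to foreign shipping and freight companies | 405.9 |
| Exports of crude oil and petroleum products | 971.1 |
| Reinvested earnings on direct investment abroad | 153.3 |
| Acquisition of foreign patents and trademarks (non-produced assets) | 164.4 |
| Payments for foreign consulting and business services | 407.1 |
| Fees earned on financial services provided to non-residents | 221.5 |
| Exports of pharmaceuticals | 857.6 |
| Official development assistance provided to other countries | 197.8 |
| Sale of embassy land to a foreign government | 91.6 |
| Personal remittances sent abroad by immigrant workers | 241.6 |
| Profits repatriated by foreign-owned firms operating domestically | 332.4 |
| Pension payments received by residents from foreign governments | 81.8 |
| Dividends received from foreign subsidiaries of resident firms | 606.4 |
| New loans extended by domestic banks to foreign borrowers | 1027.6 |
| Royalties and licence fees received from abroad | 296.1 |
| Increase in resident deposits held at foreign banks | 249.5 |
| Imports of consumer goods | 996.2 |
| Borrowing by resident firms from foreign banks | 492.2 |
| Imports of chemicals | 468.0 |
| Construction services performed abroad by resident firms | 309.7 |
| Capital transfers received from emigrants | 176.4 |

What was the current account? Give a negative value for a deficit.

Goods: -468.0 + 971.1 + 857.6 - 996.2 = 364.5
Services: -405.9 + 309.7 + 296.1 - 407.1 + 221.5 = 14.3
Primary income: 153.3 + 606.4 - 332.4 = 427.3
Secondary income: -241.6 + 81.8 - 197.8 = -357.6
Current account = 364.5 + 14.3 + 427.3 + (-357.6) = 448.5
(Excluded from the current account — capital account: acquisition of foreign patents and trademarks (non-produced assets) 164.4, sale of embassy land to a foreign government 91.6, capital transfers received from emigrants 176.4; financial account: new loans extended by domestic banks to foreign borrowers 1027.6, increase in resident deposits held at foreign banks 249.5, borrowing by resident firms from foreign banks 492.2.)

448.5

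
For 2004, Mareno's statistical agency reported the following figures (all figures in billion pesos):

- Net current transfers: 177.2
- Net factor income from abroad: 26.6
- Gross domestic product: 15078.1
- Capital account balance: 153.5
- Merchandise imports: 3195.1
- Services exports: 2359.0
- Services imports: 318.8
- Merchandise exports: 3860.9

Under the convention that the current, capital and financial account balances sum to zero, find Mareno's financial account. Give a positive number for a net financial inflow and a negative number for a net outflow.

Goods balance = 3860.9 - 3195.1 = 665.8
Services balance = 2359.0 - 318.8 = 2040.2
Trade balance (goods + services) = 665.8 + 2040.2 = 2706.0
Net primary income = 26.6
Net secondary income = 177.2
Current account = 2706.0 + 26.6 + 177.2 = 2909.8
Financial account = -(2909.8 + 153.5) = -3063.3

-3063.3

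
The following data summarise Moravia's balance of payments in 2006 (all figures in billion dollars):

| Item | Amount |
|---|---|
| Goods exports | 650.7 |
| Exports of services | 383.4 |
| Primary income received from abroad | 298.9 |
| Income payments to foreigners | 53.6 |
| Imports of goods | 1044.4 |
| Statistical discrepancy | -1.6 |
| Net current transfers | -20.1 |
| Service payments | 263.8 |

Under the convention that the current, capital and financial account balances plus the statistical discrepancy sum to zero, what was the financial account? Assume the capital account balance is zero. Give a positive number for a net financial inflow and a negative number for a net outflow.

50.5

Goods balance = 650.7 - 1044.4 = -393.7
Services balance = 383.4 - 263.8 = 119.6
Trade balance (goods + services) = -393.7 + 119.6 = -274.1
Net primary income = 298.9 - 53.6 = 245.3
Net secondary income = -20.1
Current account = -274.1 + 245.3 + (-20.1) = -48.9
Financial account = -(-48.9 + (-1.6)) = 50.5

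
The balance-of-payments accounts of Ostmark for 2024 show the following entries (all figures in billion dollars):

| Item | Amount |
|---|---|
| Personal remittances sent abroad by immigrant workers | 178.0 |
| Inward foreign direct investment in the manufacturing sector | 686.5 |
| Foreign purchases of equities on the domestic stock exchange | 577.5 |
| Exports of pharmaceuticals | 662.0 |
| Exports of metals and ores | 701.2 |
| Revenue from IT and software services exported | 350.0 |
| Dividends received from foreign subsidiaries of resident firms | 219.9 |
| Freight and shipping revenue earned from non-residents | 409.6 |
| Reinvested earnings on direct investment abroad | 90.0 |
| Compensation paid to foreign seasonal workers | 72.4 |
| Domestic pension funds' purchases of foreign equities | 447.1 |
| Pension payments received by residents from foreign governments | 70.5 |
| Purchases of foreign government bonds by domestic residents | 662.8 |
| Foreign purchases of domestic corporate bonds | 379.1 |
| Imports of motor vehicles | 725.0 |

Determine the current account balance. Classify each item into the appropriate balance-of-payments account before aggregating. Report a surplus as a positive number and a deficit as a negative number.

1527.8

Goods: 662.0 + 701.2 - 725.0 = 638.2
Services: 409.6 + 350.0 = 759.6
Primary income: 90.0 + 219.9 - 72.4 = 237.5
Secondary income: 70.5 - 178.0 = -107.5
Current account = 638.2 + 759.6 + 237.5 + (-107.5) = 1527.8
(Excluded from the current account — financial account: inward foreign direct investment in the manufacturing sector 686.5, foreign purchases of equities on the domestic stock exchange 577.5, domestic pension funds' purchases of foreign equities 447.1, purchases of foreign government bonds by domestic residents 662.8, foreign purchases of domestic corporate bonds 379.1.)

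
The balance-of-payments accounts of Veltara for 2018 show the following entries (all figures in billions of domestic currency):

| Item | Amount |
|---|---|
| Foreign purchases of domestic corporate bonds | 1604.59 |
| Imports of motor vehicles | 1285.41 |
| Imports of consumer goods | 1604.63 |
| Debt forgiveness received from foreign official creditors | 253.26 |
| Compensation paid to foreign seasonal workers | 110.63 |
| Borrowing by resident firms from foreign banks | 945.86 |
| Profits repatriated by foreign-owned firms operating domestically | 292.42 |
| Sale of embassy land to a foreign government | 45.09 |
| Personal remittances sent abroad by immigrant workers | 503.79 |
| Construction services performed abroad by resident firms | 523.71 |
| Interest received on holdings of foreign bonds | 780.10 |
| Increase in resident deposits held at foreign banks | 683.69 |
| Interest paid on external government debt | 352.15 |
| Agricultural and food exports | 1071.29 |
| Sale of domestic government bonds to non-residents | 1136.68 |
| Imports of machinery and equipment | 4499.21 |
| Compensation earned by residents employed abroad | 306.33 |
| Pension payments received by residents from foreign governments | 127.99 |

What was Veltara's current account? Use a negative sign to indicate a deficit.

Goods: -1285.41 + 1071.29 - 1604.63 - 4499.21 = -6317.96
Services: 523.71
Primary income: 306.33 - 292.42 + 780.10 - 110.63 - 352.15 = 331.23
Secondary income: 127.99 - 503.79 = -375.80
Current account = (-6317.96) + 523.71 + 331.23 + (-375.80) = -5838.82
(Excluded from the current account — financial account: foreign purchases of domestic corporate bonds 1604.59, borrowing by resident firms from foreign banks 945.86, increase in resident deposits held at foreign banks 683.69, sale of domestic government bonds to non-residents 1136.68; capital account: debt forgiveness received from foreign official creditors 253.26, sale of embassy land to a foreign government 45.09.)

-5838.82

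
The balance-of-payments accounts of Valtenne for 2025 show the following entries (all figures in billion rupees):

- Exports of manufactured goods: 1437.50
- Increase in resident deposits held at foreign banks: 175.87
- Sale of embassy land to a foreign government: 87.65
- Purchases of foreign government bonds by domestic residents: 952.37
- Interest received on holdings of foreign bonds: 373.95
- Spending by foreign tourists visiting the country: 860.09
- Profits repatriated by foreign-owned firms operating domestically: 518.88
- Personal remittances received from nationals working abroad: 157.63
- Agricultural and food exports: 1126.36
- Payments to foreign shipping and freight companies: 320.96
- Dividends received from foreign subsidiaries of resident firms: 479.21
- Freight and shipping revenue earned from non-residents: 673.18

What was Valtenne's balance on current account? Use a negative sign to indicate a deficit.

4268.08

Goods: 1126.36 + 1437.50 = 2563.86
Services: 673.18 + 860.09 - 320.96 = 1212.31
Primary income: 373.95 - 518.88 + 479.21 = 334.28
Secondary income: 157.63
Current account = 2563.86 + 1212.31 + 334.28 + 157.63 = 4268.08
(Excluded from the current account — financial account: increase in resident deposits held at foreign banks 175.87, purchases of foreign government bonds by domestic residents 952.37; capital account: sale of embassy land to a foreign government 87.65.)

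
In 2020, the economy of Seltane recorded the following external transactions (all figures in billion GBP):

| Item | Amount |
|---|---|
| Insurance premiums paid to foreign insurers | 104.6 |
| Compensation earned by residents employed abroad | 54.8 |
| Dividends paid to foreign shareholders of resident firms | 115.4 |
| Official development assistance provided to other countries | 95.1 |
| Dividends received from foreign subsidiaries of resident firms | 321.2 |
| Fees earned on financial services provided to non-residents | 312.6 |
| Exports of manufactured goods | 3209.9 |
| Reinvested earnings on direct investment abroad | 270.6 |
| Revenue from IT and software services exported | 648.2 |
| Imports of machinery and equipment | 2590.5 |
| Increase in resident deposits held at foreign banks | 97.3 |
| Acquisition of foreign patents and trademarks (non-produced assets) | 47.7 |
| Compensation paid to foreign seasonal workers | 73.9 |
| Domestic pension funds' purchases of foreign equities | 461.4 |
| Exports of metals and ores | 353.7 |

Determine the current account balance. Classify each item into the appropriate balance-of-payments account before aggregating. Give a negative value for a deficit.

Goods: 3209.9 - 2590.5 + 353.7 = 973.1
Services: -104.6 + 648.2 + 312.6 = 856.2
Primary income: 270.6 - 115.4 + 54.8 - 73.9 + 321.2 = 457.3
Secondary income: -95.1
Current account = 973.1 + 856.2 + 457.3 + (-95.1) = 2191.5
(Excluded from the current account — financial account: increase in resident deposits held at foreign banks 97.3, domestic pension funds' purchases of foreign equities 461.4; capital account: acquisition of foreign patents and trademarks (non-produced assets) 47.7.)

2191.5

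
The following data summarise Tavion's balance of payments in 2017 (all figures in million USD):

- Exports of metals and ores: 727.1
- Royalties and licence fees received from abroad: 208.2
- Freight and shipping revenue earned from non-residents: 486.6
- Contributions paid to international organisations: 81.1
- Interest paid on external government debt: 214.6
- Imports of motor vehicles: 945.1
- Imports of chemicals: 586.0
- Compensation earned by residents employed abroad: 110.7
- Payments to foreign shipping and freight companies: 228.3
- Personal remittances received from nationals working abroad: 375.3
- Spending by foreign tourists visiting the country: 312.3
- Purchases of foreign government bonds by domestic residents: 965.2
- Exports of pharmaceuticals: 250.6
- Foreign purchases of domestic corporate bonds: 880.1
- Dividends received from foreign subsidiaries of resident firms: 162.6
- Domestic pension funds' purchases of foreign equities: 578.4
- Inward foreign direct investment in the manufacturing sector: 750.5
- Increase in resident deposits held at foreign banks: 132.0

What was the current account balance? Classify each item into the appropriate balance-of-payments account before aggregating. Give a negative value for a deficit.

Goods: -945.1 + 250.6 + 727.1 - 586.0 = -553.4
Services: 312.3 + 486.6 + 208.2 - 228.3 = 778.8
Primary income: -214.6 + 110.7 + 162.6 = 58.7
Secondary income: -81.1 + 375.3 = 294.2
Current account = (-553.4) + 778.8 + 58.7 + 294.2 = 578.3
(Excluded from the current account — financial account: purchases of foreign government bonds by domestic residents 965.2, foreign purchases of domestic corporate bonds 880.1, domestic pension funds' purchases of foreign equities 578.4, inward foreign direct investment in the manufacturing sector 750.5, increase in resident deposits held at foreign banks 132.0.)

578.3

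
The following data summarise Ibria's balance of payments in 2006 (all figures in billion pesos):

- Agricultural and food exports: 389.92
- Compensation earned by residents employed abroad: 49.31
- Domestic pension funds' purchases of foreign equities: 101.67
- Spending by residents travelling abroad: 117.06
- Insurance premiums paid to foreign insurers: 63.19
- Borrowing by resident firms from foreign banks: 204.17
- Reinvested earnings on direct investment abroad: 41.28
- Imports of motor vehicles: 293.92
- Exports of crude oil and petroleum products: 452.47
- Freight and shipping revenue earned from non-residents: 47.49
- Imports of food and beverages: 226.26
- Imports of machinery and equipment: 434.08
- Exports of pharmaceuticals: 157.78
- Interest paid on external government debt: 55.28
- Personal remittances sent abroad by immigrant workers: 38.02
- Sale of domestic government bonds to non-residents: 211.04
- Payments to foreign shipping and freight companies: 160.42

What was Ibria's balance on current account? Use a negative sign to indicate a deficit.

-249.98

Goods: 452.47 + 389.92 - 226.26 - 434.08 + 157.78 - 293.92 = 45.91
Services: -160.42 + 47.49 - 63.19 - 117.06 = -293.18
Primary income: 49.31 + 41.28 - 55.28 = 35.31
Secondary income: -38.02
Current account = 45.91 + (-293.18) + 35.31 + (-38.02) = -249.98
(Excluded from the current account — financial account: domestic pension funds' purchases of foreign equities 101.67, borrowing by resident firms from foreign banks 204.17, sale of domestic government bonds to non-residents 211.04.)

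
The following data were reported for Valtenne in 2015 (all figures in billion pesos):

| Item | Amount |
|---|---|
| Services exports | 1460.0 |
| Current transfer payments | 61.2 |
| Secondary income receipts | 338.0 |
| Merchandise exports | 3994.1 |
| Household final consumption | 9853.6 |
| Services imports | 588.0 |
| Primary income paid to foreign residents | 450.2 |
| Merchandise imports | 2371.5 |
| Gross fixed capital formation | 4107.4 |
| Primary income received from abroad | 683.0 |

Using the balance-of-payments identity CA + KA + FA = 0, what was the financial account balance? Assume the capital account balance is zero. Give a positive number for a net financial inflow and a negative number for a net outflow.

Goods balance = 3994.1 - 2371.5 = 1622.6
Services balance = 1460.0 - 588.0 = 872.0
Trade balance (goods + services) = 1622.6 + 872.0 = 2494.6
Net primary income = 683.0 - 450.2 = 232.8
Net secondary income = 338.0 - 61.2 = 276.8
Current account = 2494.6 + 232.8 + 276.8 = 3004.2
Financial account = -(3004.2) = -3004.2

-3004.2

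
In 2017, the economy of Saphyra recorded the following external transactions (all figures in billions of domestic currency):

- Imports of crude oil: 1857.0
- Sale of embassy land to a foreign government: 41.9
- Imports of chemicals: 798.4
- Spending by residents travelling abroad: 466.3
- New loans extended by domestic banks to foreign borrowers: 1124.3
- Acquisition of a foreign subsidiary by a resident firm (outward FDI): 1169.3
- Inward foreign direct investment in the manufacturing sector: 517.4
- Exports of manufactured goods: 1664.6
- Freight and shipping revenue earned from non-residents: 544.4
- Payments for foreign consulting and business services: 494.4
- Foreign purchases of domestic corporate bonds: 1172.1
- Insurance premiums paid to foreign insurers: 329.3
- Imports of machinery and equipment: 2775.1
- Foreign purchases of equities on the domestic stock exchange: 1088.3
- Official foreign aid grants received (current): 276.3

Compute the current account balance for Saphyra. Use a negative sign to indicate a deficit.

-4235.2

Goods: -798.4 - 2775.1 + 1664.6 - 1857.0 = -3765.9
Services: 544.4 - 329.3 - 494.4 - 466.3 = -745.6
Secondary income: 276.3
Current account = (-3765.9) + (-745.6) + 276.3 = -4235.2
(Excluded from the current account — capital account: sale of embassy land to a foreign government 41.9; financial account: new loans extended by domestic banks to foreign borrowers 1124.3, acquisition of a foreign subsidiary by a resident firm (outward FDI) 1169.3, inward foreign direct investment in the manufacturing sector 517.4, foreign purchases of domestic corporate bonds 1172.1, foreign purchases of equities on the domestic stock exchange 1088.3.)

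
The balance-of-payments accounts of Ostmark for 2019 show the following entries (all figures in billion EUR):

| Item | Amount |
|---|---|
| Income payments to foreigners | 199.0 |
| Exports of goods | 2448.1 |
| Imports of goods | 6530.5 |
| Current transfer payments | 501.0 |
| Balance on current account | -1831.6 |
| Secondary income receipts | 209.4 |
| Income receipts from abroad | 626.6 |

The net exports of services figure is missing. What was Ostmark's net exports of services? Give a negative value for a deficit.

Current account = goods balance + services balance + net primary income + net secondary income
Sum of the known components = -3946.4
Net exports of services = CA - (known components) = -1831.6 - (-3946.4) = 2114.8

2114.8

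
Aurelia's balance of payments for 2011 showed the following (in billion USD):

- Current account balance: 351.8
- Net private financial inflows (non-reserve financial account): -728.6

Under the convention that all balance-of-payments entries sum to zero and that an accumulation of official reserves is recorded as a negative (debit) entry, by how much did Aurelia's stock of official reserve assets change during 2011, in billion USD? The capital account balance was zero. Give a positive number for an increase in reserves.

Official reserve transactions balance = -(351.8 + (-728.6)) = 376.8
An accumulation of reserves is recorded as a debit (negative entry), so the change in the stock of reserves is the negative of that balance.
Change in official reserves = -(376.8) = -376.8

-376.8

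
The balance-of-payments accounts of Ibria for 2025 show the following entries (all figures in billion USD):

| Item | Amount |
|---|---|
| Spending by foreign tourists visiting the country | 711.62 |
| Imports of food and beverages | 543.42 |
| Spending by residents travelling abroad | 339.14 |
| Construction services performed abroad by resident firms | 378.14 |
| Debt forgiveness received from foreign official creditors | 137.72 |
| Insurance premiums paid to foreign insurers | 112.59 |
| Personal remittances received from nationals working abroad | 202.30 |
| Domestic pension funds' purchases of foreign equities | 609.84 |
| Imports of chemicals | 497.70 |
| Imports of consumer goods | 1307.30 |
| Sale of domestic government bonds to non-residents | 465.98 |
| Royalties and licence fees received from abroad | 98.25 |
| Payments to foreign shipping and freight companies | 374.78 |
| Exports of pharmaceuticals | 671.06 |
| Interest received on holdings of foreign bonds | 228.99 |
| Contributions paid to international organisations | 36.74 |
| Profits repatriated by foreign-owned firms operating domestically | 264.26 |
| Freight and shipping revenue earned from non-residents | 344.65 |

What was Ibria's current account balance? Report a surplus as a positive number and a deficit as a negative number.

-840.92

Goods: -543.42 + 671.06 - 497.70 - 1307.30 = -1677.36
Services: 344.65 - 339.14 - 374.78 + 711.62 + 98.25 + 378.14 - 112.59 = 706.15
Primary income: 228.99 - 264.26 = -35.27
Secondary income: 202.30 - 36.74 = 165.56
Current account = (-1677.36) + 706.15 + (-35.27) + 165.56 = -840.92
(Excluded from the current account — capital account: debt forgiveness received from foreign official creditors 137.72; financial account: domestic pension funds' purchases of foreign equities 609.84, sale of domestic government bonds to non-residents 465.98.)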